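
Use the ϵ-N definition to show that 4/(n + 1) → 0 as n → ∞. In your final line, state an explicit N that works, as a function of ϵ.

Let ϵ > 0 be given. For n ≥ 1, |4/(n + 1) − 0| = 4/(n + 1) ≤ 4/n.
We need 4/n < ϵ, i.e. n > 4/ϵ.
Take N = 4/ϵ. If n > N then |4/(n + 1)| ≤ 4/n < ϵ.

N = 4/ϵ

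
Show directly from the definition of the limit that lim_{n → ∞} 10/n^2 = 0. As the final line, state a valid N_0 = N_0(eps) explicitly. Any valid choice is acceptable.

Let eps > 0 be given. For n ≥ 1, |10/n^2 − 0| = 10/n^2.
10/n^2 < eps ⇔ n^2 > 10/eps ⇔ n > (10/eps)^{1/2}.
Take N_0 = (10/eps)^{1/2}. Then n > N_0 implies 10/n^2 < eps.

N_0 = (10/eps)^{1/2}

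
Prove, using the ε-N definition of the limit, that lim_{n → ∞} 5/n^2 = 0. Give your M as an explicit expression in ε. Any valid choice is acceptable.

Let ε > 0 be given. For n ≥ 1, |5/n^2 − 0| = 5/n^2.
5/n^2 < ε ⇔ n^2 > 5/ε ⇔ n > (5/ε)^{1/2}.
Take M = (5/ε)^{1/2}. Then n > M implies 5/n^2 < ε.

M = (5/ε)^{1/2}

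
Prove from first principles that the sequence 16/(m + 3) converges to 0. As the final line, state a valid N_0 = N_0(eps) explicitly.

N_0 = 16/eps

Let eps > 0 be given. For m ≥ 1, |16/(m + 3) − 0| = 16/(m + 3) ≤ 16/m.
We need 16/m < eps, i.e. m > 16/eps.
Take N_0 = 16/eps. If m > N_0 then |16/(m + 3)| ≤ 16/m < eps.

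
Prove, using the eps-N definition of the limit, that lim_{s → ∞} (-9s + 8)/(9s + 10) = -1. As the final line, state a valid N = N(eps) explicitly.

N = 2/eps

Suppose eps > 0. We seek N > 0 such that s > N implies |(-9s + 8)/(9s + 10) + 1| < eps.
(-9s + 8)/(9s + 10) + 1 = (9(-9s + 8) − (-9)(9s + 10)) / (9(9s + 10)) = 162/(9(9s + 10)).
For s > 0 we have 9s + 10 > 9s, so |(-9s + 8)/(9s + 10) + 1| = 162/(9(9s + 10)) < 162/(9·9s) = 2/s.
Thus |(-9s + 8)/(9s + 10) + 1| < eps whenever s > 2/eps.
Take N = 2/eps. If s > N then |(-9s + 8)/(9s + 10) + 1| < 2/s < eps.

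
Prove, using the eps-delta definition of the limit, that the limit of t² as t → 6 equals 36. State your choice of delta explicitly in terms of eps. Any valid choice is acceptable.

delta = min(1, eps/13)

Suppose eps > 0. We seek delta > 0 with 0 < |t − 6| < delta ⇒ |t² − 36| < eps.
Factor: t² − 36 = (t − 6)(t + 6), so |t² − 36| = |t − 6|·|t + 6|.
Impose delta ≤ 1 so that |t| < 7; then |t + 6| ≤ 13.
Hence |t² − 36| ≤ 13|t − 6|, which is < eps once |t − 6| < eps/13.
Take delta = min(1, eps/13). If 0 < |t − 6| < delta then both bounds hold and |t² − 36| ≤ 13|t − 6| < 13·(eps/13) = eps.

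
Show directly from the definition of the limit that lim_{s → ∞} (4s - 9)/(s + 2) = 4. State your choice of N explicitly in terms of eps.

N = 17/eps

Let eps > 0 be given. We seek N > 0 such that s > N implies |(4s - 9)/(s + 2) − 4| < eps.
(4s - 9)/(s + 2) − 4 = ((4s - 9) − 4(s + 2)) / ((s + 2)) = -17/((s + 2)).
For s > 0 we have s + 2 > s, so |(4s - 9)/(s + 2) − 4| = 17/((s + 2)) < 17/(s) = 17/s.
Thus |(4s - 9)/(s + 2) − 4| < eps whenever s > 17/eps.
Take N = 17/eps. If s > N then |(4s - 9)/(s + 2) − 4| < 17/s < eps.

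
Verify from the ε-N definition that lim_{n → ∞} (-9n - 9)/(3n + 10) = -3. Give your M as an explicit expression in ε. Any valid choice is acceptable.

Suppose ε > 0. For n ≥ 1, |(-9n - 9)/(3n + 10) + 3| = |63|/(3(3n + 10)) = 63/(3(3n + 10)).
Since 3n + 10 ≥ 3n for n ≥ 1, this is ≤ 63/(3·3n) = 7/n.
So |(-9n - 9)/(3n + 10) + 3| < ε whenever n > 7/ε.
Take M = 7/ε. If n > M then |(-9n - 9)/(3n + 10) + 3| ≤ 7/n < ε.

M = 7/ε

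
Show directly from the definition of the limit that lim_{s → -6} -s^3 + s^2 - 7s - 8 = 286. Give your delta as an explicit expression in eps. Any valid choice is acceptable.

delta = min(1, eps/147)

Let eps > 0 be given. We want delta > 0 such that 0 < |s + 6| < delta implies |(-s^3 + s^2 - 7s - 8) − 286| < eps.
(-s^3 + s^2 - 7s - 8) − 286 = -s^3 + s^2 - 7s - 294 = (s + 6)(-s^2 + 7s - 49).
So |(-s^3 + s^2 - 7s - 8) − 286| = |s + 6|·|-s^2 + 7s - 49|.
Require delta ≤ 1. Then |s + 6| < 1 gives |s| < 7, and by the triangle inequality |-s^2 + 7s - 49| ≤ 7^2 + 7·7 + 49 = 147.
Hence |(-s^3 + s^2 - 7s - 8) − 286| ≤ 147|s + 6| < eps provided |s + 6| < eps/147.
Take delta = min(1, eps/147). Then 0 < |s + 6| < delta gives both |s + 6| < 1 and |s + 6| < eps/147, so |(-s^3 + s^2 - 7s - 8) − 286| < eps.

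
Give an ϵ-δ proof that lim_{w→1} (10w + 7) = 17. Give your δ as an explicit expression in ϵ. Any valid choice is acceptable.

δ = ϵ/10

Let ϵ > 0 be given. We need δ > 0 so that 0 < |w − 1| < δ implies |(10w + 7) − 17| < ϵ.
Since (10w + 7) − 17 = 10(w − 1), we have |(10w + 7) − 17| = 10|w − 1|.
So 10|w − 1| < ϵ exactly when |w − 1| < ϵ/10.
Take δ = ϵ/10. If 0 < |w − 1| < δ then |(10w + 7) − 17| = 10|w − 1| < 10·(ϵ/10) = ϵ.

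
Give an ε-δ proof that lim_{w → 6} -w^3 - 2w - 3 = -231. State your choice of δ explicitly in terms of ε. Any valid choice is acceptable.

δ = min(1, ε/129)

Let ε > 0 be given. We want δ > 0 such that 0 < |w − 6| < δ implies |(-w^3 - 2w - 3) + 231| < ε.
(-w^3 - 2w - 3) + 231 = -w^3 - 2w + 228 = (w − 6)(-w^2 - 6w - 38).
So |(-w^3 - 2w - 3) + 231| = |w − 6|·|-w^2 - 6w - 38|.
Assume first that |w − 6| < 1, so |w| < 7. Then |-w^2 - 6w - 38| ≤ 7^2 + 6·7 + 38 = 129.
Hence |(-w^3 - 2w - 3) + 231| ≤ 129|w − 6| < ε provided |w − 6| < ε/129.
Take δ = min(1, ε/129). Then 0 < |w − 6| < δ gives both |w − 6| < 1 and |w − 6| < ε/129, so |(-w^3 - 2w - 3) + 231| < ε.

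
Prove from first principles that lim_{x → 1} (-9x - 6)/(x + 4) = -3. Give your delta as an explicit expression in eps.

Let eps > 0 be given. We want delta > 0 with 0 < |x − 1| < delta ⇒ |(-9x - 6)/(x + 4) + 3| < eps.
Combining over a common denominator, (-9x - 6)/(x + 4) + 3 = [(-9x - 6)·5 − (-15)·(x + 4)] / [5·(x + 4)] = -30(x − 1) / (5(x + 4)).
So |(-9x - 6)/(x + 4) + 3| = 30|x − 1| / (5·|x + 4|).
Require delta ≤ 5/2, so |x + 4| ≥ |5| − |x − 1| > 5 − 5/2 = 5/2.
Hence |(-9x - 6)/(x + 4) + 3| < 30|x − 1|/(5·(5/2)) = (12/5)|x − 1|, which is < eps once |x − 1| < (5/12)eps.
Take delta = min(5/2, (5/12)eps). Then 0 < |x − 1| < delta forces both bounds, so |(-9x - 6)/(x + 4) + 3| < eps.

delta = min(5/2, (5/12)eps)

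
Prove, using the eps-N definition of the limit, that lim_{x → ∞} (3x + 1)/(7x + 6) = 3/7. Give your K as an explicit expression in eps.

Let eps > 0. We seek K > 0 such that x > K implies |(3x + 1)/(7x + 6) − (3/7)| < eps.
(3x + 1)/(7x + 6) − (3/7) = (7(3x + 1) − 3(7x + 6)) / (7(7x + 6)) = -11/(7(7x + 6)).
For x > 0 we have 7x + 6 > 7x, so |(3x + 1)/(7x + 6) − (3/7)| = 11/(7(7x + 6)) < 11/(7·7x) = (11/49)/x.
Thus |(3x + 1)/(7x + 6) − (3/7)| < eps whenever x > (11/49)/eps.
Take K = (11/49)/eps. If x > K then |(3x + 1)/(7x + 6) − (3/7)| < (11/49)/x < eps.

K = (11/49)/eps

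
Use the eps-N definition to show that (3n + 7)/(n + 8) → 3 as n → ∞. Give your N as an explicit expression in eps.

Let eps > 0 be given. For n ≥ 1, |(3n + 7)/(n + 8) − 3| = |-17|/((n + 8)) = 17/((n + 8)).
Since n + 8 ≥ n for n ≥ 1, this is ≤ 17/(n) = 17/n.
So |(3n + 7)/(n + 8) − 3| < eps whenever n > 17/eps.
Take N = 17/eps. If n > N then |(3n + 7)/(n + 8) − 3| ≤ 17/n < eps.

N = 17/eps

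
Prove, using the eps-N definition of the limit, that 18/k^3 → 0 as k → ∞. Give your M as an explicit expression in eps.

Suppose eps > 0. For k ≥ 1, |18/k^3 − 0| = 18/k^3.
18/k^3 < eps ⇔ k^3 > 18/eps ⇔ k > (18/eps)^{1/3}.
Take M = (18/eps)^{1/3}. Then k > M implies 18/k^3 < eps.

M = (18/eps)^{1/3}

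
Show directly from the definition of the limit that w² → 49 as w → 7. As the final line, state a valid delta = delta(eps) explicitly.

delta = min(1, eps/15)

Let eps > 0 be given. We seek delta > 0 with 0 < |w − 7| < delta ⇒ |w² − 49| < eps.
Factor: w² − 49 = (w − 7)(w + 7), so |w² − 49| = |w − 7|·|w + 7|.
Restrict delta ≤ 1. Then |w − 7| < 1 gives |w| < 8, so by the triangle inequality |w + 7| ≤ 8 + 7 = 15.
Hence |w² − 49| ≤ 15|w − 7|, which is < eps once |w − 7| < eps/15.
Take delta = min(1, eps/15). If 0 < |w − 7| < delta then both bounds hold and |w² − 49| ≤ 15|w − 7| < 15·(eps/15) = eps.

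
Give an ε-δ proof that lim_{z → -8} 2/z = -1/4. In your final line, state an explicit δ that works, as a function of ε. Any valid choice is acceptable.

Suppose ε > 0. We seek δ > 0 such that 0 < |z + 8| < δ implies |2/z + 1/4| < ε.
|2/z + 1/4| = 2·|-8 − z|/(8·|z|) = 2|z + 8|/(8|z|).
Restrict δ ≤ 4. Then |z + 8| < 4 gives |z| > 4, so 8|z| > 32.
Then |2/z + 1/4| < 2|z + 8|/32, which is < ε when |z + 8| < 16ε.
Take δ = min(4, 16ε). Then 0 < |z + 8| < δ gives both |z + 8| < 4 and |z + 8| < 16ε, so |2/z + 1/4| < ε.

δ = min(4, 16ε)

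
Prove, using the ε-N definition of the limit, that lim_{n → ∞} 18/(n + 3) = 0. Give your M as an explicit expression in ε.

M = 18/ε

Fix ε > 0. For n ≥ 1, |18/(n + 3) − 0| = 18/(n + 3) ≤ 18/n.
We need 18/n < ε, i.e. n > 18/ε.
Take M = 18/ε. If n > M then |18/(n + 3)| ≤ 18/n < ε.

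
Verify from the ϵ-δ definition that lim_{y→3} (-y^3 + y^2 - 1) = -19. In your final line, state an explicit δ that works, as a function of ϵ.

Let ϵ > 0. We want δ > 0 such that 0 < |y − 3| < δ implies |(-y^3 + y^2 - 1) + 19| < ϵ.
(-y^3 + y^2 - 1) + 19 = -y^3 + y^2 + 18 = (y − 3)(-y^2 - 2y - 6).
So |(-y^3 + y^2 - 1) + 19| = |y − 3|·|-y^2 - 2y - 6|.
Require δ ≤ 2. Then |y − 3| < 2 gives |y| < 5, and by the triangle inequality |-y^2 - 2y - 6| ≤ 5^2 + 2·5 + 6 = 41.
Hence |(-y^3 + y^2 - 1) + 19| ≤ 41|y − 3| < ϵ provided |y − 3| < ϵ/41.
Take δ = min(2, ϵ/41). Then 0 < |y − 3| < δ gives both |y − 3| < 2 and |y − 3| < ϵ/41, so |(-y^3 + y^2 - 1) + 19| < ϵ.

δ = min(2, ϵ/41)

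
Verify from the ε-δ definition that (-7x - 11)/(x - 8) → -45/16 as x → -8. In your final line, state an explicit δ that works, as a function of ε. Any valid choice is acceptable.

δ = min(8, (128/67)ε)

Suppose ε > 0. We want δ > 0 with 0 < |x + 8| < δ ⇒ |(-7x - 11)/(x - 8) + 45/16| < ε.
Combining over a common denominator, (-7x - 11)/(x - 8) + 45/16 = [(-7x - 11)·(-16) − 45·(x - 8)] / [(-16)·(x - 8)] = 67(x + 8) / ((-16)(x - 8)).
So |(-7x - 11)/(x - 8) + 45/16| = 67|x + 8| / (16·|x − 8|).
Require δ ≤ 8, so |x − 8| ≥ |-16| − |x + 8| > 16 − 8 = 8.
Hence |(-7x - 11)/(x - 8) + 45/16| < 67|x + 8|/(16·8) = (67/128)|x + 8|, which is < ε once |x + 8| < (128/67)ε.
Take δ = min(8, (128/67)ε). Then 0 < |x + 8| < δ forces both bounds, so |(-7x - 11)/(x - 8) + 45/16| < ε.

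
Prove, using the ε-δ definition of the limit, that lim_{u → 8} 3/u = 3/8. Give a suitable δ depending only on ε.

δ = min(4, (32/3)ε)

Suppose ε > 0. We seek δ > 0 such that 0 < |u − 8| < δ implies |3/u − (3/8)| < ε.
|3/u − (3/8)| = 3·|8 − u|/(8·|u|) = 3|u − 8|/(8|u|).
Restrict δ ≤ 4. Then |u − 8| < 4 gives |u| > 4, so 8|u| > 32.
Then |3/u − (3/8)| < 3|u − 8|/32, which is < ε when |u − 8| < (32/3)ε.
Take δ = min(4, (32/3)ε). Then 0 < |u − 8| < δ gives both |u − 8| < 4 and |u − 8| < (32/3)ε, so |3/u − (3/8)| < ε.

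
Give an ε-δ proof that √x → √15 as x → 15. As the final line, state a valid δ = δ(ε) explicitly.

δ = min(15, √15·ε)

Let ε > 0 be given. We want δ > 0 such that 0 < |x − 15| < δ implies |√x − √15| < ε.
Rationalise: √x − √15 = (x − 15)/(√x + √15), so |√x − √15| = |x − 15|/(√x + √15).
Restrict δ ≤ 15 so that |x − 15| < 15 forces x > 0, and then √x + √15 > √15.
Hence |√x − √15| < |x − 15|/√15, which is < ε once |x − 15| < √15·ε.
Take δ = min(15, √15·ε). If 0 < |x − 15| < δ then x > 0 and |√x − √15| < |x − 15|/√15 < ε.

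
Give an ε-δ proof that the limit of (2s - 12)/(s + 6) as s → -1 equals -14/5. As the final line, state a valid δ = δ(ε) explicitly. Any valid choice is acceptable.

δ = min(5/2, (25/48)ε)

Let ε > 0 be given. We want δ > 0 with 0 < |s + 1| < δ ⇒ |(2s - 12)/(s + 6) + 14/5| < ε.
Combining over a common denominator, (2s - 12)/(s + 6) + 14/5 = [(2s - 12)·5 − (-14)·(s + 6)] / [5·(s + 6)] = 24(s + 1) / (5(s + 6)).
So |(2s - 12)/(s + 6) + 14/5| = 24|s + 1| / (5·|s + 6|).
Require δ ≤ 5/2, so |s + 6| ≥ |5| − |s + 1| > 5 − 5/2 = 5/2.
Hence |(2s - 12)/(s + 6) + 14/5| < 24|s + 1|/(5·(5/2)) = (48/25)|s + 1|, which is < ε once |s + 1| < (25/48)ε.
Take δ = min(5/2, (25/48)ε). Then 0 < |s + 1| < δ forces both bounds, so |(2s - 12)/(s + 6) + 14/5| < ε.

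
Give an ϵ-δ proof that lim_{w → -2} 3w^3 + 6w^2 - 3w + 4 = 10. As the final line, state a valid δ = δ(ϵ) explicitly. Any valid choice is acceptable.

Suppose ϵ > 0. We want δ > 0 such that 0 < |w + 2| < δ implies |(3w^3 + 6w^2 - 3w + 4) − 10| < ϵ.
(3w^3 + 6w^2 - 3w + 4) − 10 = 3w^3 + 6w^2 - 3w - 6 = (w + 2)(3w^2 - 3).
So |(3w^3 + 6w^2 - 3w + 4) − 10| = |w + 2|·|3w^2 - 3|.
Require δ ≤ 2. Then |w + 2| < 2 gives |w| < 4, and by the triangle inequality |3w^2 - 3| ≤ 3·4^2 + 3 = 51.
Hence |(3w^3 + 6w^2 - 3w + 4) − 10| ≤ 51|w + 2| < ϵ provided |w + 2| < ϵ/51.
Choosing δ = min(2, ϵ/51) ensures both conditions, hence |(3w^3 + 6w^2 - 3w + 4) − 10| < ϵ.

δ = min(2, ϵ/51)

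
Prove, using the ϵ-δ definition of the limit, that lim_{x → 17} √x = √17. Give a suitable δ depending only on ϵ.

δ = min(17, √17·ϵ)

Suppose ϵ > 0. We want δ > 0 such that 0 < |x − 17| < δ implies |√x − √17| < ϵ.
Rationalise: √x − √17 = (x − 17)/(√x + √17), so |√x − √17| = |x − 17|/(√x + √17).
Restrict δ ≤ 17 so that |x − 17| < 17 forces x > 0, and then √x + √17 > √17.
Hence |√x − √17| < |x − 17|/√17, which is < ϵ once |x − 17| < √17·ϵ.
Take δ = min(17, √17·ϵ). If 0 < |x − 17| < δ then x > 0 and |√x − √17| < |x − 17|/√17 < ϵ.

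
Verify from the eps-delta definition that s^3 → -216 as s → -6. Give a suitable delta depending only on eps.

Suppose eps > 0. We seek delta > 0 with 0 < |s + 6| < delta ⇒ |s^3 + 216| < eps.
Factor: s^3 + 216 = (s + 6)(s^2 - 6s + 36), so |s^3 + 216| = |s + 6|·|s^2 - 6s + 36|.
Impose delta ≤ 1 so that |s| < 7; then |s^2 - 6s + 36| ≤ 127.
Hence |s^3 + 216| ≤ 127|s + 6|, which is < eps once |s + 6| < eps/127.
Take delta = min(1, eps/127). If 0 < |s + 6| < delta then both bounds hold and |s^3 + 216| ≤ 127|s + 6| < 127·(eps/127) = eps.

delta = min(1, eps/127)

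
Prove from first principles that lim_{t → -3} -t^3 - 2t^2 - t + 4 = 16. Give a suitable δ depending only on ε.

Let ε > 0. We want δ > 0 such that 0 < |t + 3| < δ implies |(-t^3 - 2t^2 - t + 4) − 16| < ε.
(-t^3 - 2t^2 - t + 4) − 16 = -t^3 - 2t^2 - t - 12 = (t + 3)(-t^2 + t - 4).
So |(-t^3 - 2t^2 - t + 4) − 16| = |t + 3|·|-t^2 + t - 4|.
Assume first that |t + 3| < 1, so |t| < 4. Then |-t^2 + t - 4| ≤ 4^2 + 4 + 4 = 24.
Hence |(-t^3 - 2t^2 - t + 4) − 16| ≤ 24|t + 3| < ε provided |t + 3| < ε/24.
Choosing δ = min(1, ε/24) ensures both conditions, hence |(-t^3 - 2t^2 - t + 4) − 16| < ε.

δ = min(1, ε/24)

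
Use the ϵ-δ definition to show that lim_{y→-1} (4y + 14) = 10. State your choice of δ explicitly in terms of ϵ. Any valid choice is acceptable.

Let ϵ > 0. We need δ > 0 so that 0 < |y + 1| < δ implies |(4y + 14) − 10| < ϵ.
Since (4y + 14) − 10 = 4(y + 1), we have |(4y + 14) − 10| = 4|y + 1|.
Thus it suffices that |y + 1| < ϵ/4.
Take δ = ϵ/4. If 0 < |y + 1| < δ then |(4y + 14) − 10| = 4|y + 1| < 4·(ϵ/4) = ϵ.

δ = ϵ/4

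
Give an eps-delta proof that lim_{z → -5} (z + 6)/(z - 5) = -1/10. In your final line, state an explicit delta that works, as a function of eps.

delta = min(5, (50/11)eps)

Let eps > 0. We want delta > 0 with 0 < |z + 5| < delta ⇒ |(z + 6)/(z - 5) + 1/10| < eps.
Combining over a common denominator, (z + 6)/(z - 5) + 1/10 = [(z + 6)·(-10) − 1·(z - 5)] / [(-10)·(z - 5)] = -11(z + 5) / ((-10)(z - 5)).
So |(z + 6)/(z - 5) + 1/10| = 11|z + 5| / (10·|z − 5|).
Restrict delta ≤ 5. Then |z + 5| < 5 gives |z − 5| = |(z + 5) + (-10)| ≥ 10 − 5 = 5.
Hence |(z + 6)/(z - 5) + 1/10| < 11|z + 5|/(10·5) = (11/50)|z + 5|, which is < eps once |z + 5| < (50/11)eps.
Take delta = min(5, (50/11)eps). Then 0 < |z + 5| < delta forces both bounds, so |(z + 6)/(z - 5) + 1/10| < eps.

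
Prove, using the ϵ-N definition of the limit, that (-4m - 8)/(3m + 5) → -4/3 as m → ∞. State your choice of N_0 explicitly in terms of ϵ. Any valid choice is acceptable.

N_0 = (4/9)/ϵ

Let ϵ > 0 be given. For m ≥ 1, |(-4m - 8)/(3m + 5) + 4/3| = |-4|/(3(3m + 5)) = 4/(3(3m + 5)).
Since 3m + 5 ≥ 3m for m ≥ 1, this is ≤ 4/(3·3m) = (4/9)/m.
So |(-4m - 8)/(3m + 5) + 4/3| < ϵ whenever m > (4/9)/ϵ.
Take N_0 = (4/9)/ϵ. If m > N_0 then |(-4m - 8)/(3m + 5) + 4/3| ≤ (4/9)/m < ϵ.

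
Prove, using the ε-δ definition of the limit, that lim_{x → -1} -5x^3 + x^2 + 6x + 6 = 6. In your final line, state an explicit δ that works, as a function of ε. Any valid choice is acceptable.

Let ε > 0. We want δ > 0 such that 0 < |x + 1| < δ implies |(-5x^3 + x^2 + 6x + 6) − 6| < ε.
(-5x^3 + x^2 + 6x + 6) − 6 = -5x^3 + x^2 + 6x = (x + 1)(-5x^2 + 6x).
So |(-5x^3 + x^2 + 6x + 6) − 6| = |x + 1|·|-5x^2 + 6x|.
Require δ ≤ 1. Then |x + 1| < 1 gives |x| < 2, and by the triangle inequality |-5x^2 + 6x| ≤ 5·2^2 + 6·2 = 32.
Hence |(-5x^3 + x^2 + 6x + 6) − 6| ≤ 32|x + 1| < ε provided |x + 1| < ε/32.
Choosing δ = min(1, ε/32) ensures both conditions, hence |(-5x^3 + x^2 + 6x + 6) − 6| < ε.

δ = min(1, ε/32)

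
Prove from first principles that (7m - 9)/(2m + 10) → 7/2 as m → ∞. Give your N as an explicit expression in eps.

Suppose eps > 0. For m ≥ 1, |(7m - 9)/(2m + 10) − (7/2)| = |-88|/(2(2m + 10)) = 88/(2(2m + 10)).
Since 2m + 10 ≥ 2m for m ≥ 1, this is ≤ 88/(2·2m) = 22/m.
So |(7m - 9)/(2m + 10) − (7/2)| < eps whenever m > 22/eps.
Take N = 22/eps. If m > N then |(7m - 9)/(2m + 10) − (7/2)| ≤ 22/m < eps.

N = 22/eps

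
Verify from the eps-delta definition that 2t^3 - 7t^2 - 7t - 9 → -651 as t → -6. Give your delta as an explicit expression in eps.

delta = min(1, eps/338)

Let eps > 0 be given. We want delta > 0 such that 0 < |t + 6| < delta implies |(2t^3 - 7t^2 - 7t - 9) + 651| < eps.
(2t^3 - 7t^2 - 7t - 9) + 651 = 2t^3 - 7t^2 - 7t + 642 = (t + 6)(2t^2 - 19t + 107).
So |(2t^3 - 7t^2 - 7t - 9) + 651| = |t + 6|·|2t^2 - 19t + 107|.
Require delta ≤ 1. Then |t + 6| < 1 gives |t| < 7, and by the triangle inequality |2t^2 - 19t + 107| ≤ 2·7^2 + 19·7 + 107 = 338.
Hence |(2t^3 - 7t^2 - 7t - 9) + 651| ≤ 338|t + 6| < eps provided |t + 6| < eps/338.
Take delta = min(1, eps/338). Then 0 < |t + 6| < delta gives both |t + 6| < 1 and |t + 6| < eps/338, so |(2t^3 - 7t^2 - 7t - 9) + 651| < eps.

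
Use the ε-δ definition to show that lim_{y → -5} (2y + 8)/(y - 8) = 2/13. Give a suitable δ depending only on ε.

δ = min(13/2, (169/48)ε)

Let ε > 0 be given. We want δ > 0 with 0 < |y + 5| < δ ⇒ |(2y + 8)/(y - 8) − (2/13)| < ε.
Combining over a common denominator, (2y + 8)/(y - 8) − (2/13) = [(2y + 8)·(-13) − (-2)·(y - 8)] / [(-13)·(y - 8)] = -24(y + 5) / ((-13)(y - 8)).
So |(2y + 8)/(y - 8) − (2/13)| = 24|y + 5| / (13·|y − 8|).
Restrict δ ≤ 13/2. Then |y + 5| < 13/2 gives |y − 8| = |(y + 5) + (-13)| ≥ 13 − 13/2 = 13/2.
Hence |(2y + 8)/(y - 8) − (2/13)| < 24|y + 5|/(13·(13/2)) = (48/169)|y + 5|, which is < ε once |y + 5| < (169/48)ε.
Take δ = min(13/2, (169/48)ε). Then 0 < |y + 5| < δ forces both bounds, so |(2y + 8)/(y - 8) − (2/13)| < ε.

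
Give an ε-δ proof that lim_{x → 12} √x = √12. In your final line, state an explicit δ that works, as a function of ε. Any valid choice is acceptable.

δ = min(12, √12·ε)

Fix ε > 0. We want δ > 0 such that 0 < |x − 12| < δ implies |√x − √12| < ε.
Multiplying by the conjugate, |√x − √12| = |x − 12|/(√x + √12).
Restrict δ ≤ 12 so that |x − 12| < 12 forces x > 0, and then √x + √12 > √12.
Hence |√x − √12| < |x − 12|/√12, which is < ε once |x − 12| < √12·ε.
Take δ = min(12, √12·ε). If 0 < |x − 12| < δ then x > 0 and |√x − √12| < |x − 12|/√12 < ε.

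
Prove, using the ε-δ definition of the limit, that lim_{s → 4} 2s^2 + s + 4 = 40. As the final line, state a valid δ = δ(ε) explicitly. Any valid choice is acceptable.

Fix ε > 0. We want δ > 0 such that 0 < |s − 4| < δ implies |(2s^2 + s + 4) − 40| < ε.
(2s^2 + s + 4) − 40 = 2s^2 + s - 36 = (s − 4)(2s + 9).
So |(2s^2 + s + 4) − 40| = |s − 4|·|2s + 9|.
Assume first that |s − 4| < 1, so |s| < 5. Then |2s + 9| ≤ 2·5 + 9 = 19.
Hence |(2s^2 + s + 4) − 40| ≤ 19|s − 4| < ε provided |s − 4| < ε/19.
Take δ = min(1, ε/19). Then 0 < |s − 4| < δ gives both |s − 4| < 1 and |s − 4| < ε/19, so |(2s^2 + s + 4) − 40| < ε.

δ = min(1, ε/19)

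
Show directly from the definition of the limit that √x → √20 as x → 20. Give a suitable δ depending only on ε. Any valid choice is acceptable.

Fix ε > 0. We want δ > 0 such that 0 < |x − 20| < δ implies |√x − √20| < ε.
Multiplying by the conjugate, |√x − √20| = |x − 20|/(√x + √20).
Restrict δ ≤ 20 so that |x − 20| < 20 forces x > 0, and then √x + √20 > √20.
Hence |√x − √20| < |x − 20|/√20, which is < ε once |x − 20| < √20·ε.
Take δ = min(20, √20·ε). If 0 < |x − 20| < δ then x > 0 and |√x − √20| < |x − 20|/√20 < ε.

δ = min(20, √20·ε)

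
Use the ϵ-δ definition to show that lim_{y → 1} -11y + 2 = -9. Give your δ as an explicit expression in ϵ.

δ = ϵ/11

Fix ϵ > 0. We need δ > 0 so that 0 < |y − 1| < δ implies |(-11y + 2) + 9| < ϵ.
|(-11y + 2) + 9| = |-11y + 11| = 11|y − 1|.
So 11|y − 1| < ϵ exactly when |y − 1| < ϵ/11.
Choosing δ = ϵ/11 gives |(-11y + 2) + 9| = 11|y − 1| < ϵ whenever |y − 1| < δ.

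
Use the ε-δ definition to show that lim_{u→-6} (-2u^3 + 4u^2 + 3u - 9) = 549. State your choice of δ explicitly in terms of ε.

Let ε > 0. We want δ > 0 such that 0 < |u + 6| < δ implies |(-2u^3 + 4u^2 + 3u - 9) − 549| < ε.
(-2u^3 + 4u^2 + 3u - 9) − 549 = -2u^3 + 4u^2 + 3u - 558 = (u + 6)(-2u^2 + 16u - 93).
So |(-2u^3 + 4u^2 + 3u - 9) − 549| = |u + 6|·|-2u^2 + 16u - 93|.
Assume first that |u + 6| < 1, so |u| < 7. Then |-2u^2 + 16u - 93| ≤ 2·7^2 + 16·7 + 93 = 303.
Hence |(-2u^3 + 4u^2 + 3u - 9) − 549| ≤ 303|u + 6| < ε provided |u + 6| < ε/303.
Choosing δ = min(1, ε/303) ensures both conditions, hence |(-2u^3 + 4u^2 + 3u - 9) − 549| < ε.

δ = min(1, ε/303)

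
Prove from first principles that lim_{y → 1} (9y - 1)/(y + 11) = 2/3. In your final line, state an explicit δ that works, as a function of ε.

δ = min(6, (18/25)ε)

Let ε > 0. We want δ > 0 with 0 < |y − 1| < δ ⇒ |(9y - 1)/(y + 11) − (2/3)| < ε.
Combining over a common denominator, (9y - 1)/(y + 11) − (2/3) = [(9y - 1)·12 − 8·(y + 11)] / [12·(y + 11)] = 100(y − 1) / (12(y + 11)).
So |(9y - 1)/(y + 11) − (2/3)| = 100|y − 1| / (12·|y + 11|).
Restrict δ ≤ 6. Then |y − 1| < 6 gives |y + 11| = |(y − 1) + 12| ≥ 12 − 6 = 6.
Hence |(9y - 1)/(y + 11) − (2/3)| < 100|y − 1|/(12·6) = (25/18)|y − 1|, which is < ε once |y − 1| < (18/25)ε.
Take δ = min(6, (18/25)ε). Then 0 < |y − 1| < δ forces both bounds, so |(9y - 1)/(y + 11) − (2/3)| < ε.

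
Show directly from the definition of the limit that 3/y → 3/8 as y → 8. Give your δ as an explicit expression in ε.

Let ε > 0. We seek δ > 0 such that 0 < |y − 8| < δ implies |3/y − (3/8)| < ε.
|3/y − (3/8)| = 3·|8 − y|/(8·|y|) = 3|y − 8|/(8|y|).
Restrict δ ≤ 4. Then |y − 8| < 4 gives |y| > 4, so 8|y| > 32.
Then |3/y − (3/8)| < 3|y − 8|/32, which is < ε when |y − 8| < (32/3)ε.
Take δ = min(4, (32/3)ε). Then 0 < |y − 8| < δ gives both |y − 8| < 4 and |y − 8| < (32/3)ε, so |3/y − (3/8)| < ε.

δ = min(4, (32/3)ε)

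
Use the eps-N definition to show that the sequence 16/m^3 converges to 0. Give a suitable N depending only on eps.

N = (16/eps)^{1/3}

Suppose eps > 0. For m ≥ 1, |16/m^3 − 0| = 16/m^3.
16/m^3 < eps ⇔ m^3 > 16/eps ⇔ m > (16/eps)^{1/3}.
Take N = (16/eps)^{1/3}. Then m > N implies 16/m^3 < eps.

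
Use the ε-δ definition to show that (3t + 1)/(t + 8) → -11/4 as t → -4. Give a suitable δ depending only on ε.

Let ε > 0 be given. We want δ > 0 with 0 < |t + 4| < δ ⇒ |(3t + 1)/(t + 8) + 11/4| < ε.
Combining over a common denominator, (3t + 1)/(t + 8) + 11/4 = [(3t + 1)·4 − (-11)·(t + 8)] / [4·(t + 8)] = 23(t + 4) / (4(t + 8)).
So |(3t + 1)/(t + 8) + 11/4| = 23|t + 4| / (4·|t + 8|).
Require δ ≤ 2, so |t + 8| ≥ |4| − |t + 4| > 4 − 2 = 2.
Hence |(3t + 1)/(t + 8) + 11/4| < 23|t + 4|/(4·2) = (23/8)|t + 4|, which is < ε once |t + 4| < (8/23)ε.
Take δ = min(2, (8/23)ε). Then 0 < |t + 4| < δ forces both bounds, so |(3t + 1)/(t + 8) + 11/4| < ε.

δ = min(2, (8/23)ε)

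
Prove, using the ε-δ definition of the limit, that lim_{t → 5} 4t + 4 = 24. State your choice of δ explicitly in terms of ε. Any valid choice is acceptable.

δ = ε/4

Fix ε > 0. We need δ > 0 so that 0 < |t − 5| < δ implies |(4t + 4) − 24| < ε.
|(4t + 4) − 24| = |4t - 20| = 4|t − 5|.
Thus it suffices that |t − 5| < ε/4.
Choosing δ = ε/4 gives |(4t + 4) − 24| = 4|t − 5| < ε whenever |t − 5| < δ.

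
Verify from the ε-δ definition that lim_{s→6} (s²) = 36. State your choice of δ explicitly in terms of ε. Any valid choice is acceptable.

Suppose ε > 0. We seek δ > 0 with 0 < |s − 6| < δ ⇒ |s² − 36| < ε.
Factor: s² − 36 = (s − 6)(s + 6), so |s² − 36| = |s − 6|·|s + 6|.
Restrict δ ≤ 1. Then |s − 6| < 1 gives |s| < 7, so by the triangle inequality |s + 6| ≤ 7 + 6 = 13.
Hence |s² − 36| ≤ 13|s − 6|, which is < ε once |s − 6| < ε/13.
Take δ = min(1, ε/13). If 0 < |s − 6| < δ then both bounds hold and |s² − 36| ≤ 13|s − 6| < 13·(ε/13) = ε.

δ = min(1, ε/13)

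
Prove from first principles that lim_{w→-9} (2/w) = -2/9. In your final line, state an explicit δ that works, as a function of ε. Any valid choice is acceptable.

Let ε > 0. We seek δ > 0 such that 0 < |w + 9| < δ implies |2/w + 2/9| < ε.
|2/w + 2/9| = 2·|-9 − w|/(9·|w|) = 2|w + 9|/(9|w|).
Require δ ≤ 9/2 so that |w| > 9 − 9/2 = 9/2, hence 9|w| > 81/2.
Then |2/w + 2/9| < 2|w + 9|/(81/2), which is < ε when |w + 9| < (81/4)ε.
Take δ = min(9/2, (81/4)ε). Then 0 < |w + 9| < δ gives both |w + 9| < 9/2 and |w + 9| < (81/4)ε, so |2/w + 2/9| < ε.

δ = min(9/2, (81/4)ε)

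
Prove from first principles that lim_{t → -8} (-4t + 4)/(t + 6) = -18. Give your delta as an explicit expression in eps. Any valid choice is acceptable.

Suppose eps > 0. We want delta > 0 with 0 < |t + 8| < delta ⇒ |(-4t + 4)/(t + 6) + 18| < eps.
Combining over a common denominator, (-4t + 4)/(t + 6) + 18 = [(-4t + 4)·(-2) − 36·(t + 6)] / [(-2)·(t + 6)] = -28(t + 8) / ((-2)(t + 6)).
So |(-4t + 4)/(t + 6) + 18| = 28|t + 8| / (2·|t + 6|).
Require delta ≤ 1, so |t + 6| ≥ |-2| − |t + 8| > 2 − 1 = 1.
Hence |(-4t + 4)/(t + 6) + 18| < 28|t + 8|/(2·1) = 14|t + 8|, which is < eps once |t + 8| < (1/14)eps.
Take delta = min(1, (1/14)eps). Then 0 < |t + 8| < delta forces both bounds, so |(-4t + 4)/(t + 6) + 18| < eps.

delta = min(1, (1/14)eps)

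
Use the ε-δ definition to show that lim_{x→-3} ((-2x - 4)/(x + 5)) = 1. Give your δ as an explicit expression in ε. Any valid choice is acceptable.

δ = min(1, (1/3)ε)

Let ε > 0 be given. We want δ > 0 with 0 < |x + 3| < δ ⇒ |(-2x - 4)/(x + 5) − 1| < ε.
Combining over a common denominator, (-2x - 4)/(x + 5) − 1 = [(-2x - 4)·2 − 2·(x + 5)] / [2·(x + 5)] = -6(x + 3) / (2(x + 5)).
So |(-2x - 4)/(x + 5) − 1| = 6|x + 3| / (2·|x + 5|).
Restrict δ ≤ 1. Then |x + 3| < 1 gives |x + 5| = |(x + 3) + 2| ≥ 2 − 1 = 1.
Hence |(-2x - 4)/(x + 5) − 1| < 6|x + 3|/(2·1) = 3|x + 3|, which is < ε once |x + 3| < (1/3)ε.
Take δ = min(1, (1/3)ε). Then 0 < |x + 3| < δ forces both bounds, so |(-2x - 4)/(x + 5) − 1| < ε.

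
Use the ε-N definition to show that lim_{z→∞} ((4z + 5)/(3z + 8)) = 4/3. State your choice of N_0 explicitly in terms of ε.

N_0 = (17/9)/ε

Let ε > 0 be given. We seek N_0 > 0 such that z > N_0 implies |(4z + 5)/(3z + 8) − (4/3)| < ε.
(4z + 5)/(3z + 8) − (4/3) = (3(4z + 5) − 4(3z + 8)) / (3(3z + 8)) = -17/(3(3z + 8)).
For z > 0 we have 3z + 8 > 3z, so |(4z + 5)/(3z + 8) − (4/3)| = 17/(3(3z + 8)) < 17/(3·3z) = (17/9)/z.
Thus |(4z + 5)/(3z + 8) − (4/3)| < ε whenever z > (17/9)/ε.
Take N_0 = (17/9)/ε. If z > N_0 then |(4z + 5)/(3z + 8) − (4/3)| < (17/9)/z < ε.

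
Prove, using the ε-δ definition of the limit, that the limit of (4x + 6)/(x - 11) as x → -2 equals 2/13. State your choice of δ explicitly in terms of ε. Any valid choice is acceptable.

Let ε > 0 be given. We want δ > 0 with 0 < |x + 2| < δ ⇒ |(4x + 6)/(x - 11) − (2/13)| < ε.
Combining over a common denominator, (4x + 6)/(x - 11) − (2/13) = [(4x + 6)·(-13) − (-2)·(x - 11)] / [(-13)·(x - 11)] = -50(x + 2) / ((-13)(x - 11)).
So |(4x + 6)/(x - 11) − (2/13)| = 50|x + 2| / (13·|x − 11|).
Restrict δ ≤ 13/2. Then |x + 2| < 13/2 gives |x − 11| = |(x + 2) + (-13)| ≥ 13 − 13/2 = 13/2.
Hence |(4x + 6)/(x - 11) − (2/13)| < 50|x + 2|/(13·(13/2)) = (100/169)|x + 2|, which is < ε once |x + 2| < (169/100)ε.
Take δ = min(13/2, (169/100)ε). Then 0 < |x + 2| < δ forces both bounds, so |(4x + 6)/(x - 11) − (2/13)| < ε.

δ = min(13/2, (169/100)ε)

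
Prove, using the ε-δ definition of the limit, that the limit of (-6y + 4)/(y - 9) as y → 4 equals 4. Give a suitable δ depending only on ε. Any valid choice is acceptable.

δ = min(5/2, (1/4)ε)

Fix ε > 0. We want δ > 0 with 0 < |y − 4| < δ ⇒ |(-6y + 4)/(y - 9) − 4| < ε.
Combining over a common denominator, (-6y + 4)/(y - 9) − 4 = [(-6y + 4)·(-5) − (-20)·(y - 9)] / [(-5)·(y - 9)] = 50(y − 4) / ((-5)(y - 9)).
So |(-6y + 4)/(y - 9) − 4| = 50|y − 4| / (5·|y − 9|).
Restrict δ ≤ 5/2. Then |y − 4| < 5/2 gives |y − 9| = |(y − 4) + (-5)| ≥ 5 − 5/2 = 5/2.
Hence |(-6y + 4)/(y - 9) − 4| < 50|y − 4|/(5·(5/2)) = 4|y − 4|, which is < ε once |y − 4| < (1/4)ε.
Take δ = min(5/2, (1/4)ε). Then 0 < |y − 4| < δ forces both bounds, so |(-6y + 4)/(y - 9) − 4| < ε.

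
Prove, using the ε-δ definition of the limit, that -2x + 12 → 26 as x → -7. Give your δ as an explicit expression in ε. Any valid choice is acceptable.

δ = ε/2

Suppose ε > 0. We need δ > 0 so that 0 < |x + 7| < δ implies |(-2x + 12) − 26| < ε.
Since (-2x + 12) − 26 = -2(x + 7), we have |(-2x + 12) − 26| = 2|x + 7|.
So 2|x + 7| < ε exactly when |x + 7| < ε/2.
Choosing δ = ε/2 gives |(-2x + 12) − 26| = 2|x + 7| < ε whenever |x + 7| < δ.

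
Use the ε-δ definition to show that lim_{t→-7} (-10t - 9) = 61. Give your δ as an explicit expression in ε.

δ = ε/10

Suppose ε > 0. We need δ > 0 so that 0 < |t + 7| < δ implies |(-10t - 9) − 61| < ε.
Since (-10t - 9) − 61 = -10(t + 7), we have |(-10t - 9) − 61| = 10|t + 7|.
So 10|t + 7| < ε exactly when |t + 7| < ε/10.
Take δ = ε/10. If 0 < |t + 7| < δ then |(-10t - 9) − 61| = 10|t + 7| < 10·(ε/10) = ε.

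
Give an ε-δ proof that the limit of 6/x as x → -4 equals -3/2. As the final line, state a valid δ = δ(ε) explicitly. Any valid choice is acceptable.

δ = min(2, (4/3)ε)

Suppose ε > 0. We seek δ > 0 such that 0 < |x + 4| < δ implies |6/x + 3/2| < ε.
|6/x + 3/2| = 6·|-4 − x|/(4·|x|) = 6|x + 4|/(4|x|).
Require δ ≤ 2 so that |x| > 4 − 2 = 2, hence 4|x| > 8.
Then |6/x + 3/2| < 6|x + 4|/8, which is < ε when |x + 4| < (4/3)ε.
Take δ = min(2, (4/3)ε). Then 0 < |x + 4| < δ gives both |x + 4| < 2 and |x + 4| < (4/3)ε, so |6/x + 3/2| < ε.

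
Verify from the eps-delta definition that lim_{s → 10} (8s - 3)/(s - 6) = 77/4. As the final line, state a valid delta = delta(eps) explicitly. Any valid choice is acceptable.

delta = min(2, (8/45)eps)

Suppose eps > 0. We want delta > 0 with 0 < |s − 10| < delta ⇒ |(8s - 3)/(s - 6) − (77/4)| < eps.
Combining over a common denominator, (8s - 3)/(s - 6) − (77/4) = [(8s - 3)·4 − 77·(s - 6)] / [4·(s - 6)] = -45(s − 10) / (4(s - 6)).
So |(8s - 3)/(s - 6) − (77/4)| = 45|s − 10| / (4·|s − 6|).
Require delta ≤ 2, so |s − 6| ≥ |4| − |s − 10| > 4 − 2 = 2.
Hence |(8s - 3)/(s - 6) − (77/4)| < 45|s − 10|/(4·2) = (45/8)|s − 10|, which is < eps once |s − 10| < (8/45)eps.
Take delta = min(2, (8/45)eps). Then 0 < |s − 10| < delta forces both bounds, so |(8s - 3)/(s - 6) − (77/4)| < eps.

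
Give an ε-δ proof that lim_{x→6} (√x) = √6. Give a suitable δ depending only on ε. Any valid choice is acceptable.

δ = min(6, √6·ε)

Suppose ε > 0. We want δ > 0 such that 0 < |x − 6| < δ implies |√x − √6| < ε.
Multiplying by the conjugate, |√x − √6| = |x − 6|/(√x + √6).
Restrict δ ≤ 6 so that |x − 6| < 6 forces x > 0, and then √x + √6 > √6.
Hence |√x − √6| < |x − 6|/√6, which is < ε once |x − 6| < √6·ε.
Take δ = min(6, √6·ε). If 0 < |x − 6| < δ then x > 0 and |√x − √6| < |x − 6|/√6 < ε.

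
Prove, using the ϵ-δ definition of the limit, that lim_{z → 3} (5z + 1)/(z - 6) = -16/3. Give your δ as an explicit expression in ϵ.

δ = min(3/2, (9/62)ϵ)

Let ϵ > 0. We want δ > 0 with 0 < |z − 3| < δ ⇒ |(5z + 1)/(z - 6) + 16/3| < ϵ.
Combining over a common denominator, (5z + 1)/(z - 6) + 16/3 = [(5z + 1)·(-3) − 16·(z - 6)] / [(-3)·(z - 6)] = -31(z − 3) / ((-3)(z - 6)).
So |(5z + 1)/(z - 6) + 16/3| = 31|z − 3| / (3·|z − 6|).
Require δ ≤ 3/2, so |z − 6| ≥ |-3| − |z − 3| > 3 − 3/2 = 3/2.
Hence |(5z + 1)/(z - 6) + 16/3| < 31|z − 3|/(3·(3/2)) = (62/9)|z − 3|, which is < ϵ once |z − 3| < (9/62)ϵ.
Take δ = min(3/2, (9/62)ϵ). Then 0 < |z − 3| < δ forces both bounds, so |(5z + 1)/(z - 6) + 16/3| < ϵ.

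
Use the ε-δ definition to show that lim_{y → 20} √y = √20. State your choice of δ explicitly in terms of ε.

Let ε > 0 be given. We want δ > 0 such that 0 < |y − 20| < δ implies |√y − √20| < ε.
Multiplying by the conjugate, |√y − √20| = |y − 20|/(√y + √20).
Restrict δ ≤ 20 so that |y − 20| < 20 forces y > 0, and then √y + √20 > √20.
Hence |√y − √20| < |y − 20|/√20, which is < ε once |y − 20| < √20·ε.
Take δ = min(20, √20·ε). If 0 < |y − 20| < δ then y > 0 and |√y − √20| < |y − 20|/√20 < ε.

δ = min(20, √20·ε)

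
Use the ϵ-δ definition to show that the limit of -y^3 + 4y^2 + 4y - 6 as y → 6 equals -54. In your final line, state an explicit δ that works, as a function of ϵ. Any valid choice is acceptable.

δ = min(1, ϵ/71)

Let ϵ > 0 be given. We want δ > 0 such that 0 < |y − 6| < δ implies |(-y^3 + 4y^2 + 4y - 6) + 54| < ϵ.
(-y^3 + 4y^2 + 4y - 6) + 54 = -y^3 + 4y^2 + 4y + 48 = (y − 6)(-y^2 - 2y - 8).
So |(-y^3 + 4y^2 + 4y - 6) + 54| = |y − 6|·|-y^2 - 2y - 8|.
Require δ ≤ 1. Then |y − 6| < 1 gives |y| < 7, and by the triangle inequality |-y^2 - 2y - 8| ≤ 7^2 + 2·7 + 8 = 71.
Hence |(-y^3 + 4y^2 + 4y - 6) + 54| ≤ 71|y − 6| < ϵ provided |y − 6| < ϵ/71.
Choosing δ = min(1, ϵ/71) ensures both conditions, hence |(-y^3 + 4y^2 + 4y - 6) + 54| < ϵ.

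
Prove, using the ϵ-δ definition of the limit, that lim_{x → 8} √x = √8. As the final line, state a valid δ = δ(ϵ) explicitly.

Suppose ϵ > 0. We want δ > 0 such that 0 < |x − 8| < δ implies |√x − √8| < ϵ.
Multiplying by the conjugate, |√x − √8| = |x − 8|/(√x + √8).
Restrict δ ≤ 8 so that |x − 8| < 8 forces x > 0, and then √x + √8 > √8.
Hence |√x − √8| < |x − 8|/√8, which is < ϵ once |x − 8| < √8·ϵ.
Take δ = min(8, √8·ϵ). If 0 < |x − 8| < δ then x > 0 and |√x − √8| < |x − 8|/√8 < ϵ.

δ = min(8, √8·ϵ)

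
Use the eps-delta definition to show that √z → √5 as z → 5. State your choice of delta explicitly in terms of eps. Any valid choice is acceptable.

Fix eps > 0. We want delta > 0 such that 0 < |z − 5| < delta implies |√z − √5| < eps.
Rationalise: √z − √5 = (z − 5)/(√z + √5), so |√z − √5| = |z − 5|/(√z + √5).
Restrict delta ≤ 5 so that |z − 5| < 5 forces z > 0, and then √z + √5 > √5.
Hence |√z − √5| < |z − 5|/√5, which is < eps once |z − 5| < √5·eps.
Take delta = min(5, √5·eps). If 0 < |z − 5| < delta then z > 0 and |√z − √5| < |z − 5|/√5 < eps.

delta = min(5, √5·eps)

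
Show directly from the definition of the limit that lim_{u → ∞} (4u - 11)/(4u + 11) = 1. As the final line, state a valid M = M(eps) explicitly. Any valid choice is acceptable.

Let eps > 0 be given. We seek M > 0 such that u > M implies |(4u - 11)/(4u + 11) − 1| < eps.
(4u - 11)/(4u + 11) − 1 = (4(4u - 11) − 4(4u + 11)) / (4(4u + 11)) = -88/(4(4u + 11)).
For u > 0 we have 4u + 11 > 4u, so |(4u - 11)/(4u + 11) − 1| = 88/(4(4u + 11)) < 88/(4·4u) = (11/2)/u.
Thus |(4u - 11)/(4u + 11) − 1| < eps whenever u > (11/2)/eps.
Take M = (11/2)/eps. If u > M then |(4u - 11)/(4u + 11) − 1| < (11/2)/u < eps.

M = (11/2)/eps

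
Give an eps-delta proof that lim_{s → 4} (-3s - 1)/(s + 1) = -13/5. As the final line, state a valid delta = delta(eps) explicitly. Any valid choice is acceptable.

Let eps > 0 be given. We want delta > 0 with 0 < |s − 4| < delta ⇒ |(-3s - 1)/(s + 1) + 13/5| < eps.
Combining over a common denominator, (-3s - 1)/(s + 1) + 13/5 = [(-3s - 1)·5 − (-13)·(s + 1)] / [5·(s + 1)] = -2(s − 4) / (5(s + 1)).
So |(-3s - 1)/(s + 1) + 13/5| = 2|s − 4| / (5·|s + 1|).
Require delta ≤ 5/2, so |s + 1| ≥ |5| − |s − 4| > 5 − 5/2 = 5/2.
Hence |(-3s - 1)/(s + 1) + 13/5| < 2|s − 4|/(5·(5/2)) = (4/25)|s − 4|, which is < eps once |s − 4| < (25/4)eps.
Take delta = min(5/2, (25/4)eps). Then 0 < |s − 4| < delta forces both bounds, so |(-3s - 1)/(s + 1) + 13/5| < eps.

delta = min(5/2, (25/4)eps)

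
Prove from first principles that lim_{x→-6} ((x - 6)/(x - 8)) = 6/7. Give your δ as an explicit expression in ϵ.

δ = min(7, 49ϵ)

Suppose ϵ > 0. We want δ > 0 with 0 < |x + 6| < δ ⇒ |(x - 6)/(x - 8) − (6/7)| < ϵ.
Combining over a common denominator, (x - 6)/(x - 8) − (6/7) = [(x - 6)·(-14) − (-12)·(x - 8)] / [(-14)·(x - 8)] = -2(x + 6) / ((-14)(x - 8)).
So |(x - 6)/(x - 8) − (6/7)| = 2|x + 6| / (14·|x − 8|).
Require δ ≤ 7, so |x − 8| ≥ |-14| − |x + 6| > 14 − 7 = 7.
Hence |(x - 6)/(x - 8) − (6/7)| < 2|x + 6|/(14·7) = (1/49)|x + 6|, which is < ϵ once |x + 6| < 49ϵ.
Take δ = min(7, 49ϵ). Then 0 < |x + 6| < δ forces both bounds, so |(x - 6)/(x - 8) − (6/7)| < ϵ.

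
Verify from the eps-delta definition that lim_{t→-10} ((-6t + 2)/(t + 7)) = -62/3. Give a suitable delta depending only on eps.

delta = min(3/2, (9/88)eps)

Fix eps > 0. We want delta > 0 with 0 < |t + 10| < delta ⇒ |(-6t + 2)/(t + 7) + 62/3| < eps.
Combining over a common denominator, (-6t + 2)/(t + 7) + 62/3 = [(-6t + 2)·(-3) − 62·(t + 7)] / [(-3)·(t + 7)] = -44(t + 10) / ((-3)(t + 7)).
So |(-6t + 2)/(t + 7) + 62/3| = 44|t + 10| / (3·|t + 7|).
Restrict delta ≤ 3/2. Then |t + 10| < 3/2 gives |t + 7| = |(t + 10) + (-3)| ≥ 3 − 3/2 = 3/2.
Hence |(-6t + 2)/(t + 7) + 62/3| < 44|t + 10|/(3·(3/2)) = (88/9)|t + 10|, which is < eps once |t + 10| < (9/88)eps.
Take delta = min(3/2, (9/88)eps). Then 0 < |t + 10| < delta forces both bounds, so |(-6t + 2)/(t + 7) + 62/3| < eps.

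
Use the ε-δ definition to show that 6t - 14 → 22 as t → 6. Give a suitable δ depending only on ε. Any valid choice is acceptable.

Suppose ε > 0. We need δ > 0 so that 0 < |t − 6| < δ implies |(6t - 14) − 22| < ε.
Since (6t - 14) − 22 = 6(t − 6), we have |(6t - 14) − 22| = 6|t − 6|.
So 6|t − 6| < ε exactly when |t − 6| < ε/6.
Take δ = ε/6. If 0 < |t − 6| < δ then |(6t - 14) − 22| = 6|t − 6| < 6·(ε/6) = ε.

δ = ε/6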